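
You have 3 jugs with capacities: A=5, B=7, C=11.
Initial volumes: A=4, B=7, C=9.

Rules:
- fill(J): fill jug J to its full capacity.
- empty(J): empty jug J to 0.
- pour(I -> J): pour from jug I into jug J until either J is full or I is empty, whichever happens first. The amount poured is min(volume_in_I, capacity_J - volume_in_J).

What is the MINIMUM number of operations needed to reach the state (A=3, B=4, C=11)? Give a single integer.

Answer: 4

Derivation:
BFS from (A=4, B=7, C=9). One shortest path:
  1. empty(B) -> (A=4 B=0 C=9)
  2. pour(A -> B) -> (A=0 B=4 C=9)
  3. fill(A) -> (A=5 B=4 C=9)
  4. pour(A -> C) -> (A=3 B=4 C=11)
Reached target in 4 moves.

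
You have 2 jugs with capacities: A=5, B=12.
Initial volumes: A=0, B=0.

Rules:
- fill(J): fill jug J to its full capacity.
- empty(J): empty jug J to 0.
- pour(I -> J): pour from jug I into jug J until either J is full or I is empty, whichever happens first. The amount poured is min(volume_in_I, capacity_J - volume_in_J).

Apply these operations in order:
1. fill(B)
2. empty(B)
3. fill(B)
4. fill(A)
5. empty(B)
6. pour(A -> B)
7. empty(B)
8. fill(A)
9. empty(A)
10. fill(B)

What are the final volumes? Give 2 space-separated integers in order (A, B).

Step 1: fill(B) -> (A=0 B=12)
Step 2: empty(B) -> (A=0 B=0)
Step 3: fill(B) -> (A=0 B=12)
Step 4: fill(A) -> (A=5 B=12)
Step 5: empty(B) -> (A=5 B=0)
Step 6: pour(A -> B) -> (A=0 B=5)
Step 7: empty(B) -> (A=0 B=0)
Step 8: fill(A) -> (A=5 B=0)
Step 9: empty(A) -> (A=0 B=0)
Step 10: fill(B) -> (A=0 B=12)

Answer: 0 12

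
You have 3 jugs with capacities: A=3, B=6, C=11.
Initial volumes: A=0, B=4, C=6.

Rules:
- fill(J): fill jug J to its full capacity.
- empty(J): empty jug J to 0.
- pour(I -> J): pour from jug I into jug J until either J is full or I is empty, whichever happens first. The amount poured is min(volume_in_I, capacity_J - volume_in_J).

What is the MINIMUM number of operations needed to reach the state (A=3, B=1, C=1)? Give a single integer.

BFS from (A=0, B=4, C=6). One shortest path:
  1. fill(A) -> (A=3 B=4 C=6)
  2. pour(A -> B) -> (A=1 B=6 C=6)
  3. pour(B -> C) -> (A=1 B=1 C=11)
  4. empty(C) -> (A=1 B=1 C=0)
  5. pour(A -> C) -> (A=0 B=1 C=1)
  6. fill(A) -> (A=3 B=1 C=1)
Reached target in 6 moves.

Answer: 6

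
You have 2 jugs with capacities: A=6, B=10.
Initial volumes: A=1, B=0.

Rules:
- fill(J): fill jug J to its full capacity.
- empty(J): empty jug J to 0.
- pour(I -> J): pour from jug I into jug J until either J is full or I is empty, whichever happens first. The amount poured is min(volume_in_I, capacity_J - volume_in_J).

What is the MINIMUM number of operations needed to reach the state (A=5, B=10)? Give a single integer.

Answer: 5

Derivation:
BFS from (A=1, B=0). One shortest path:
  1. fill(B) -> (A=1 B=10)
  2. pour(B -> A) -> (A=6 B=5)
  3. empty(A) -> (A=0 B=5)
  4. pour(B -> A) -> (A=5 B=0)
  5. fill(B) -> (A=5 B=10)
Reached target in 5 moves.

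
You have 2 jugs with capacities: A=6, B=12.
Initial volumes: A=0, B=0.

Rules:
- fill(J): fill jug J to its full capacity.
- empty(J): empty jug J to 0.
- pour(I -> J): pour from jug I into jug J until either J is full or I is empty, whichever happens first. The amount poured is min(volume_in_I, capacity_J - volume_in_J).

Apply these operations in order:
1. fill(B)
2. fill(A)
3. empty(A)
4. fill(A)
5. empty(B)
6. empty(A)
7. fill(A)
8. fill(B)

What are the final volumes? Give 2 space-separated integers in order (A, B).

Step 1: fill(B) -> (A=0 B=12)
Step 2: fill(A) -> (A=6 B=12)
Step 3: empty(A) -> (A=0 B=12)
Step 4: fill(A) -> (A=6 B=12)
Step 5: empty(B) -> (A=6 B=0)
Step 6: empty(A) -> (A=0 B=0)
Step 7: fill(A) -> (A=6 B=0)
Step 8: fill(B) -> (A=6 B=12)

Answer: 6 12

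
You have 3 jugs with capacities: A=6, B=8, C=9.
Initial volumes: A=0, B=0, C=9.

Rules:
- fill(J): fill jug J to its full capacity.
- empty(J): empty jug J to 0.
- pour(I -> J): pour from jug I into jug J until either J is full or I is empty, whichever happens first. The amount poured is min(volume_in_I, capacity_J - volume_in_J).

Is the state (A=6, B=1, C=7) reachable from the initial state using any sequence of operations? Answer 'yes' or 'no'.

BFS from (A=0, B=0, C=9):
  1. fill(A) -> (A=6 B=0 C=9)
  2. fill(B) -> (A=6 B=8 C=9)
  3. empty(C) -> (A=6 B=8 C=0)
  4. pour(B -> C) -> (A=6 B=0 C=8)
  5. pour(A -> B) -> (A=0 B=6 C=8)
  6. pour(C -> A) -> (A=6 B=6 C=2)
  7. pour(A -> B) -> (A=4 B=8 C=2)
  8. pour(B -> C) -> (A=4 B=1 C=9)
  9. pour(C -> A) -> (A=6 B=1 C=7)
Target reached → yes.

Answer: yes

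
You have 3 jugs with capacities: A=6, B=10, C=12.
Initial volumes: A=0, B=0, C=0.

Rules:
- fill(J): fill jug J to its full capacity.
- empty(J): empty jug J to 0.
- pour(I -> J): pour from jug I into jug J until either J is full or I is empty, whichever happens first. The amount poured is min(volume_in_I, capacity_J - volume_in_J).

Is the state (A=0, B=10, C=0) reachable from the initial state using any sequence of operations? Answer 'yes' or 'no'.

BFS from (A=0, B=0, C=0):
  1. fill(B) -> (A=0 B=10 C=0)
Target reached → yes.

Answer: yes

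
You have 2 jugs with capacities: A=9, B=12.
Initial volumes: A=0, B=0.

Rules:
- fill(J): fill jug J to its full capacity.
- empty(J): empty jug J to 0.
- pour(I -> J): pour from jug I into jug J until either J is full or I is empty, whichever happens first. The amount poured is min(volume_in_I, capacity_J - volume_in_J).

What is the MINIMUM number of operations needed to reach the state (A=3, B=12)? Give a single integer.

BFS from (A=0, B=0). One shortest path:
  1. fill(B) -> (A=0 B=12)
  2. pour(B -> A) -> (A=9 B=3)
  3. empty(A) -> (A=0 B=3)
  4. pour(B -> A) -> (A=3 B=0)
  5. fill(B) -> (A=3 B=12)
Reached target in 5 moves.

Answer: 5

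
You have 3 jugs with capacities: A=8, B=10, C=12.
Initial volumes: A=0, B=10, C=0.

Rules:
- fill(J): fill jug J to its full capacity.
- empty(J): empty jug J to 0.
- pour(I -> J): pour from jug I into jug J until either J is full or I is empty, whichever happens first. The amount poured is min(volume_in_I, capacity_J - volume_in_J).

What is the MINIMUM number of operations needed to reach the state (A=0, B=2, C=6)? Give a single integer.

Answer: 6

Derivation:
BFS from (A=0, B=10, C=0). One shortest path:
  1. pour(B -> C) -> (A=0 B=0 C=10)
  2. fill(B) -> (A=0 B=10 C=10)
  3. pour(B -> A) -> (A=8 B=2 C=10)
  4. pour(A -> C) -> (A=6 B=2 C=12)
  5. empty(C) -> (A=6 B=2 C=0)
  6. pour(A -> C) -> (A=0 B=2 C=6)
Reached target in 6 moves.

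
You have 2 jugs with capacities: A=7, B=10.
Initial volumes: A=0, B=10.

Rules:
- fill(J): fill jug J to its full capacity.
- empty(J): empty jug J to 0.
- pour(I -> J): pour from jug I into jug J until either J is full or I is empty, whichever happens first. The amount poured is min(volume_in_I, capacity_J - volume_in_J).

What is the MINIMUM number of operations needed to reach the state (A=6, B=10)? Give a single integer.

Answer: 8

Derivation:
BFS from (A=0, B=10). One shortest path:
  1. pour(B -> A) -> (A=7 B=3)
  2. empty(A) -> (A=0 B=3)
  3. pour(B -> A) -> (A=3 B=0)
  4. fill(B) -> (A=3 B=10)
  5. pour(B -> A) -> (A=7 B=6)
  6. empty(A) -> (A=0 B=6)
  7. pour(B -> A) -> (A=6 B=0)
  8. fill(B) -> (A=6 B=10)
Reached target in 8 moves.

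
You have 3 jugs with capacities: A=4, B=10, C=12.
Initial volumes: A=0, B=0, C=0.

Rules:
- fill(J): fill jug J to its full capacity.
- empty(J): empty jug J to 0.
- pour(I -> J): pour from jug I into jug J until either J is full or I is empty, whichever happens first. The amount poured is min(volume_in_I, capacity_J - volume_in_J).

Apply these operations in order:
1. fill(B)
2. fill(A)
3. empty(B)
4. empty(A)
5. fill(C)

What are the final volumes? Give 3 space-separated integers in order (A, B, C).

Step 1: fill(B) -> (A=0 B=10 C=0)
Step 2: fill(A) -> (A=4 B=10 C=0)
Step 3: empty(B) -> (A=4 B=0 C=0)
Step 4: empty(A) -> (A=0 B=0 C=0)
Step 5: fill(C) -> (A=0 B=0 C=12)

Answer: 0 0 12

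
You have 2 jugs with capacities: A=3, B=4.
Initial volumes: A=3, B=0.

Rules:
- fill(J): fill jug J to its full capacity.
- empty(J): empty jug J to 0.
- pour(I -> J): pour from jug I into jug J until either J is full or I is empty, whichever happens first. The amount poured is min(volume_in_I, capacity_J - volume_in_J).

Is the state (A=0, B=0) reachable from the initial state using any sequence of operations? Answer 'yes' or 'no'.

Answer: yes

Derivation:
BFS from (A=3, B=0):
  1. empty(A) -> (A=0 B=0)
Target reached → yes.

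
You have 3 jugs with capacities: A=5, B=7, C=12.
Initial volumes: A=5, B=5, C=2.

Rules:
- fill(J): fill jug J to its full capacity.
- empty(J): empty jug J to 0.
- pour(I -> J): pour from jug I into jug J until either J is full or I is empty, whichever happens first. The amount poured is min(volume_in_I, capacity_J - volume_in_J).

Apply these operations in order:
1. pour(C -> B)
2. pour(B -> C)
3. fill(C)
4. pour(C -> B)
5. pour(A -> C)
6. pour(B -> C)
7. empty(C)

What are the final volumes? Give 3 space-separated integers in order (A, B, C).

Answer: 0 5 0

Derivation:
Step 1: pour(C -> B) -> (A=5 B=7 C=0)
Step 2: pour(B -> C) -> (A=5 B=0 C=7)
Step 3: fill(C) -> (A=5 B=0 C=12)
Step 4: pour(C -> B) -> (A=5 B=7 C=5)
Step 5: pour(A -> C) -> (A=0 B=7 C=10)
Step 6: pour(B -> C) -> (A=0 B=5 C=12)
Step 7: empty(C) -> (A=0 B=5 C=0)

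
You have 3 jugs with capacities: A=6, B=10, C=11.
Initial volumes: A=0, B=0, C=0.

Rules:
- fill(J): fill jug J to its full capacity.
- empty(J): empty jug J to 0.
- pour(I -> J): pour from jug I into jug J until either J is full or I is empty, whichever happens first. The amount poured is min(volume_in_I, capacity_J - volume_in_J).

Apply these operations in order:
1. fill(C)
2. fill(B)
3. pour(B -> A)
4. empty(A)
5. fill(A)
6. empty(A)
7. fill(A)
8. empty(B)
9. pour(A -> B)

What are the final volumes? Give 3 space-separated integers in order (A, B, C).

Answer: 0 6 11

Derivation:
Step 1: fill(C) -> (A=0 B=0 C=11)
Step 2: fill(B) -> (A=0 B=10 C=11)
Step 3: pour(B -> A) -> (A=6 B=4 C=11)
Step 4: empty(A) -> (A=0 B=4 C=11)
Step 5: fill(A) -> (A=6 B=4 C=11)
Step 6: empty(A) -> (A=0 B=4 C=11)
Step 7: fill(A) -> (A=6 B=4 C=11)
Step 8: empty(B) -> (A=6 B=0 C=11)
Step 9: pour(A -> B) -> (A=0 B=6 C=11)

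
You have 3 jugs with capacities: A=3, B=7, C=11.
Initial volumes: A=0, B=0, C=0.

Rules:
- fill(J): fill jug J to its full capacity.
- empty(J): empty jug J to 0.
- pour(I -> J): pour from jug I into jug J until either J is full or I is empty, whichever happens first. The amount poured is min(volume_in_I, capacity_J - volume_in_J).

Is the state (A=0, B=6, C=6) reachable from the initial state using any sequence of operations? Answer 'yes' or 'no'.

Answer: yes

Derivation:
BFS from (A=0, B=0, C=0):
  1. fill(A) -> (A=3 B=0 C=0)
  2. pour(A -> B) -> (A=0 B=3 C=0)
  3. fill(A) -> (A=3 B=3 C=0)
  4. pour(A -> B) -> (A=0 B=6 C=0)
  5. fill(A) -> (A=3 B=6 C=0)
  6. pour(A -> C) -> (A=0 B=6 C=3)
  7. fill(A) -> (A=3 B=6 C=3)
  8. pour(A -> C) -> (A=0 B=6 C=6)
Target reached → yes.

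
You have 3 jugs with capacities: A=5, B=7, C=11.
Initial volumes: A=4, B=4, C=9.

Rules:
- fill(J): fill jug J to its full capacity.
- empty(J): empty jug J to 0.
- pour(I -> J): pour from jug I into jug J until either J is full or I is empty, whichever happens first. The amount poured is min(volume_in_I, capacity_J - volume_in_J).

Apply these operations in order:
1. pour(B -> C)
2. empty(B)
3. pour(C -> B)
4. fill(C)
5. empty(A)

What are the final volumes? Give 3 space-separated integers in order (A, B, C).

Answer: 0 7 11

Derivation:
Step 1: pour(B -> C) -> (A=4 B=2 C=11)
Step 2: empty(B) -> (A=4 B=0 C=11)
Step 3: pour(C -> B) -> (A=4 B=7 C=4)
Step 4: fill(C) -> (A=4 B=7 C=11)
Step 5: empty(A) -> (A=0 B=7 C=11)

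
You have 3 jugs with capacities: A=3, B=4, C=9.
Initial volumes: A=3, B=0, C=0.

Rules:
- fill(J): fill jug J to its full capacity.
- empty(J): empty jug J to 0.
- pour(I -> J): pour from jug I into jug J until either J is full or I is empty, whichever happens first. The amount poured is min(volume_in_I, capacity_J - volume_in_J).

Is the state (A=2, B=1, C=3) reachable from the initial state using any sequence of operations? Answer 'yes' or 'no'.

Answer: no

Derivation:
BFS explored all 152 reachable states.
Reachable set includes: (0,0,0), (0,0,1), (0,0,2), (0,0,3), (0,0,4), (0,0,5), (0,0,6), (0,0,7), (0,0,8), (0,0,9), (0,1,0), (0,1,1) ...
Target (A=2, B=1, C=3) not in reachable set → no.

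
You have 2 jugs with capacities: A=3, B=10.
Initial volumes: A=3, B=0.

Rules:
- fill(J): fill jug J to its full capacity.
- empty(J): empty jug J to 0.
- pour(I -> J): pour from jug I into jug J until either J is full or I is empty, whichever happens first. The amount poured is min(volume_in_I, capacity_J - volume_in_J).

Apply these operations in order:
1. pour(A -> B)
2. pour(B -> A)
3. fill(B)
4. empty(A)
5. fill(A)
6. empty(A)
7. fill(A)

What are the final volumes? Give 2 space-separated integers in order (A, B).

Answer: 3 10

Derivation:
Step 1: pour(A -> B) -> (A=0 B=3)
Step 2: pour(B -> A) -> (A=3 B=0)
Step 3: fill(B) -> (A=3 B=10)
Step 4: empty(A) -> (A=0 B=10)
Step 5: fill(A) -> (A=3 B=10)
Step 6: empty(A) -> (A=0 B=10)
Step 7: fill(A) -> (A=3 B=10)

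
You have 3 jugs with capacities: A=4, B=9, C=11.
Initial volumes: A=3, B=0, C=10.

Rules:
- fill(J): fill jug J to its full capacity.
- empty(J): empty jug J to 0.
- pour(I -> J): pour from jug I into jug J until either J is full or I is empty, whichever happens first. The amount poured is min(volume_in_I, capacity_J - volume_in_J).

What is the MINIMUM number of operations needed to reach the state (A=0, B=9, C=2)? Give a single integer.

BFS from (A=3, B=0, C=10). One shortest path:
  1. empty(A) -> (A=0 B=0 C=10)
  2. fill(C) -> (A=0 B=0 C=11)
  3. pour(C -> B) -> (A=0 B=9 C=2)
Reached target in 3 moves.

Answer: 3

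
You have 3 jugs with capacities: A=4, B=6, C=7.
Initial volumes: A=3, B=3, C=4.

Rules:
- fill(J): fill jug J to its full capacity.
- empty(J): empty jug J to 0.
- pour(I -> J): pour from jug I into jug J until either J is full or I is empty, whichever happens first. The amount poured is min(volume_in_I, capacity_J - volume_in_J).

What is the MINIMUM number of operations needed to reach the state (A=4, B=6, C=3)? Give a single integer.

BFS from (A=3, B=3, C=4). One shortest path:
  1. fill(B) -> (A=3 B=6 C=4)
  2. pour(C -> A) -> (A=4 B=6 C=3)
Reached target in 2 moves.

Answer: 2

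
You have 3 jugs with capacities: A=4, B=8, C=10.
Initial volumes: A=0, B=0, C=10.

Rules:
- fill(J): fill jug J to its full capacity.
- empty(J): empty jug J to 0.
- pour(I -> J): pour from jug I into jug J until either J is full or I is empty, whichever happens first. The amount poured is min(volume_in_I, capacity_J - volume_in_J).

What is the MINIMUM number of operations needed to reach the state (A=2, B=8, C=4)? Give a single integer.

BFS from (A=0, B=0, C=10). One shortest path:
  1. pour(C -> A) -> (A=4 B=0 C=6)
  2. pour(C -> B) -> (A=4 B=6 C=0)
  3. pour(A -> C) -> (A=0 B=6 C=4)
  4. fill(A) -> (A=4 B=6 C=4)
  5. pour(A -> B) -> (A=2 B=8 C=4)
Reached target in 5 moves.

Answer: 5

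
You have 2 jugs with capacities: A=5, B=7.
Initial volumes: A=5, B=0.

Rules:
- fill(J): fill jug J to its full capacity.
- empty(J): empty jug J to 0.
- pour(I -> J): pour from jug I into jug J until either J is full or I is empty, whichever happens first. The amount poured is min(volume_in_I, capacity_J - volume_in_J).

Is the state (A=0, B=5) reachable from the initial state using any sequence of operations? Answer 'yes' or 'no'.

BFS from (A=5, B=0):
  1. pour(A -> B) -> (A=0 B=5)
Target reached → yes.

Answer: yes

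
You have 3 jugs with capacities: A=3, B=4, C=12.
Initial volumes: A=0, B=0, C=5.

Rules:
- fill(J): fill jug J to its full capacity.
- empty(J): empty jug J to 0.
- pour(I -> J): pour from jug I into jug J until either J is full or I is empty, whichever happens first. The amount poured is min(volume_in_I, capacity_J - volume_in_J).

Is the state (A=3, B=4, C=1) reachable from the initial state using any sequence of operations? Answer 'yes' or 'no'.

Answer: yes

Derivation:
BFS from (A=0, B=0, C=5):
  1. fill(A) -> (A=3 B=0 C=5)
  2. pour(C -> B) -> (A=3 B=4 C=1)
Target reached → yes.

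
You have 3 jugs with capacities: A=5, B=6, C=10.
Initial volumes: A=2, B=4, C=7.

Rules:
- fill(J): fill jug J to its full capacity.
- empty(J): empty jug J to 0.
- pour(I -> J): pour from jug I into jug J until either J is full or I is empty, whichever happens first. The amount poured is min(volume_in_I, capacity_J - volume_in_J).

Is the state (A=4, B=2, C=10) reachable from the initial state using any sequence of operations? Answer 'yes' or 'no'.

BFS from (A=2, B=4, C=7):
  1. empty(C) -> (A=2 B=4 C=0)
  2. pour(A -> C) -> (A=0 B=4 C=2)
  3. pour(B -> A) -> (A=4 B=0 C=2)
  4. pour(C -> B) -> (A=4 B=2 C=0)
  5. fill(C) -> (A=4 B=2 C=10)
Target reached → yes.

Answer: yes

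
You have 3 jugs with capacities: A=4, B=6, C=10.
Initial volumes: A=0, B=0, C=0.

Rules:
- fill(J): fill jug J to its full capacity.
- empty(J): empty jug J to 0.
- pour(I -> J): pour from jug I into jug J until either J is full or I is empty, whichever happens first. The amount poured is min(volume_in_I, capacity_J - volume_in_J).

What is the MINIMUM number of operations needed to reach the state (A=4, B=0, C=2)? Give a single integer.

Answer: 3

Derivation:
BFS from (A=0, B=0, C=0). One shortest path:
  1. fill(B) -> (A=0 B=6 C=0)
  2. pour(B -> A) -> (A=4 B=2 C=0)
  3. pour(B -> C) -> (A=4 B=0 C=2)
Reached target in 3 moves.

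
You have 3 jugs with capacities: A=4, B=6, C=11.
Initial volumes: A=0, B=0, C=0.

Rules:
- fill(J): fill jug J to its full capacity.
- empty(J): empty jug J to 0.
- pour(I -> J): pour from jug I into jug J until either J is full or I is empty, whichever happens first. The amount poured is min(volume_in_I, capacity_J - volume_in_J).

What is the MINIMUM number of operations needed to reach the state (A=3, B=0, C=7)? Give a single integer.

Answer: 8

Derivation:
BFS from (A=0, B=0, C=0). One shortest path:
  1. fill(C) -> (A=0 B=0 C=11)
  2. pour(C -> B) -> (A=0 B=6 C=5)
  3. empty(B) -> (A=0 B=0 C=5)
  4. pour(C -> B) -> (A=0 B=5 C=0)
  5. fill(C) -> (A=0 B=5 C=11)
  6. pour(C -> A) -> (A=4 B=5 C=7)
  7. pour(A -> B) -> (A=3 B=6 C=7)
  8. empty(B) -> (A=3 B=0 C=7)
Reached target in 8 moves.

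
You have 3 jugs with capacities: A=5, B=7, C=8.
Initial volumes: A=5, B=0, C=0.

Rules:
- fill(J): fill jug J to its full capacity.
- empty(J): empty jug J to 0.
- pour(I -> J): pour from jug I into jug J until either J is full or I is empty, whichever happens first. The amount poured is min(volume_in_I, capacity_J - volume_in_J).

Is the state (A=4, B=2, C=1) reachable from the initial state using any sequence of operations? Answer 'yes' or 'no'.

Answer: no

Derivation:
BFS explored all 264 reachable states.
Reachable set includes: (0,0,0), (0,0,1), (0,0,2), (0,0,3), (0,0,4), (0,0,5), (0,0,6), (0,0,7), (0,0,8), (0,1,0), (0,1,1), (0,1,2) ...
Target (A=4, B=2, C=1) not in reachable set → no.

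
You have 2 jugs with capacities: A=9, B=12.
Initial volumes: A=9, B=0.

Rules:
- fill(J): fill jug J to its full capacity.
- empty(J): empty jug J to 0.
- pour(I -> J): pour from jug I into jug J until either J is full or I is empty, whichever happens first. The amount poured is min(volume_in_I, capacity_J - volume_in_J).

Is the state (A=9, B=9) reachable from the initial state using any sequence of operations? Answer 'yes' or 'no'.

Answer: yes

Derivation:
BFS from (A=9, B=0):
  1. pour(A -> B) -> (A=0 B=9)
  2. fill(A) -> (A=9 B=9)
Target reached → yes.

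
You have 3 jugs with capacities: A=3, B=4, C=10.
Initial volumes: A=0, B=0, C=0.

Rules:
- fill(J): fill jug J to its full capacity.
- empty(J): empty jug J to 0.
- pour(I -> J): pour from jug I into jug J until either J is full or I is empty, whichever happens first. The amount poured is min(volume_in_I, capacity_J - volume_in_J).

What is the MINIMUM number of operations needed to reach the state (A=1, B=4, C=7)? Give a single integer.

Answer: 7

Derivation:
BFS from (A=0, B=0, C=0). One shortest path:
  1. fill(B) -> (A=0 B=4 C=0)
  2. pour(B -> A) -> (A=3 B=1 C=0)
  3. pour(A -> C) -> (A=0 B=1 C=3)
  4. pour(B -> A) -> (A=1 B=0 C=3)
  5. fill(B) -> (A=1 B=4 C=3)
  6. pour(B -> C) -> (A=1 B=0 C=7)
  7. fill(B) -> (A=1 B=4 C=7)
Reached target in 7 moves.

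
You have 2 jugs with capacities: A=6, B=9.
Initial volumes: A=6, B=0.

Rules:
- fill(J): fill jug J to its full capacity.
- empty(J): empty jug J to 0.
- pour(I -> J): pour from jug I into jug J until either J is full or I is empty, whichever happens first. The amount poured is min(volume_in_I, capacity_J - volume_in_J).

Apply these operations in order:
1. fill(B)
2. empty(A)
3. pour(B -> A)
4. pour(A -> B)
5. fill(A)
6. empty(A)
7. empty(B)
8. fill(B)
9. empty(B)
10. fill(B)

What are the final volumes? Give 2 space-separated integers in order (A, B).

Step 1: fill(B) -> (A=6 B=9)
Step 2: empty(A) -> (A=0 B=9)
Step 3: pour(B -> A) -> (A=6 B=3)
Step 4: pour(A -> B) -> (A=0 B=9)
Step 5: fill(A) -> (A=6 B=9)
Step 6: empty(A) -> (A=0 B=9)
Step 7: empty(B) -> (A=0 B=0)
Step 8: fill(B) -> (A=0 B=9)
Step 9: empty(B) -> (A=0 B=0)
Step 10: fill(B) -> (A=0 B=9)

Answer: 0 9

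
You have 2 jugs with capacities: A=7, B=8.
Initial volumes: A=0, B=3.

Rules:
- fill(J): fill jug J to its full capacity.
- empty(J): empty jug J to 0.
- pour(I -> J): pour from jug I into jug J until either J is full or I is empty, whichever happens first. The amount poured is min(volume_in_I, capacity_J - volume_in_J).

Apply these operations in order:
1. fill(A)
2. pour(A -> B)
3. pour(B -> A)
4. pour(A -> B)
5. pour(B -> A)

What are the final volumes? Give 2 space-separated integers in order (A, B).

Step 1: fill(A) -> (A=7 B=3)
Step 2: pour(A -> B) -> (A=2 B=8)
Step 3: pour(B -> A) -> (A=7 B=3)
Step 4: pour(A -> B) -> (A=2 B=8)
Step 5: pour(B -> A) -> (A=7 B=3)

Answer: 7 3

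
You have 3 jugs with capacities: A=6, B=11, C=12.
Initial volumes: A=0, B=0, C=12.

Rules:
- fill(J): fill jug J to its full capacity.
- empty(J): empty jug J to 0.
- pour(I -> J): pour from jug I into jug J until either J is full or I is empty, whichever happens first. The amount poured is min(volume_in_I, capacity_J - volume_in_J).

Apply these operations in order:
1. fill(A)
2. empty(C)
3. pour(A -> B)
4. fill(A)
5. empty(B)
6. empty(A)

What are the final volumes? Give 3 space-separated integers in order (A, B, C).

Step 1: fill(A) -> (A=6 B=0 C=12)
Step 2: empty(C) -> (A=6 B=0 C=0)
Step 3: pour(A -> B) -> (A=0 B=6 C=0)
Step 4: fill(A) -> (A=6 B=6 C=0)
Step 5: empty(B) -> (A=6 B=0 C=0)
Step 6: empty(A) -> (A=0 B=0 C=0)

Answer: 0 0 0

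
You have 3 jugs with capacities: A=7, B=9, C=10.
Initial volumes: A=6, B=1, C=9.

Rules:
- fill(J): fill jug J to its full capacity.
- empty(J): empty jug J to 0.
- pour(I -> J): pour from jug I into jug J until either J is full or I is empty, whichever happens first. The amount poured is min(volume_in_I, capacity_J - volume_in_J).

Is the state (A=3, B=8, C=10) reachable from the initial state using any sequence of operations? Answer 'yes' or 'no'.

Answer: yes

Derivation:
BFS from (A=6, B=1, C=9):
  1. empty(A) -> (A=0 B=1 C=9)
  2. fill(C) -> (A=0 B=1 C=10)
  3. pour(C -> A) -> (A=7 B=1 C=3)
  4. pour(A -> B) -> (A=0 B=8 C=3)
  5. pour(C -> A) -> (A=3 B=8 C=0)
  6. fill(C) -> (A=3 B=8 C=10)
Target reached → yes.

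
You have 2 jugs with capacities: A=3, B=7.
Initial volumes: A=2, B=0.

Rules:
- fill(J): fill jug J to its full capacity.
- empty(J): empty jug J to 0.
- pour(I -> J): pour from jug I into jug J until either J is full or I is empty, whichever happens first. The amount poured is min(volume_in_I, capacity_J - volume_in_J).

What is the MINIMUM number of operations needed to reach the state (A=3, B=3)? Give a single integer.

Answer: 3

Derivation:
BFS from (A=2, B=0). One shortest path:
  1. fill(A) -> (A=3 B=0)
  2. pour(A -> B) -> (A=0 B=3)
  3. fill(A) -> (A=3 B=3)
Reached target in 3 moves.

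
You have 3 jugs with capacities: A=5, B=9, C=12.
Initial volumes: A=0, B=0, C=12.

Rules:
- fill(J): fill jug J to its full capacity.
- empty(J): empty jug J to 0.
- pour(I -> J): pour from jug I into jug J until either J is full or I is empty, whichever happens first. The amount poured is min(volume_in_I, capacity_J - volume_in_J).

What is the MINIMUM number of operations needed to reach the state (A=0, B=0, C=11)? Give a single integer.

BFS from (A=0, B=0, C=12). One shortest path:
  1. fill(B) -> (A=0 B=9 C=12)
  2. pour(B -> A) -> (A=5 B=4 C=12)
  3. empty(A) -> (A=0 B=4 C=12)
  4. pour(B -> A) -> (A=4 B=0 C=12)
  5. pour(C -> A) -> (A=5 B=0 C=11)
  6. empty(A) -> (A=0 B=0 C=11)
Reached target in 6 moves.

Answer: 6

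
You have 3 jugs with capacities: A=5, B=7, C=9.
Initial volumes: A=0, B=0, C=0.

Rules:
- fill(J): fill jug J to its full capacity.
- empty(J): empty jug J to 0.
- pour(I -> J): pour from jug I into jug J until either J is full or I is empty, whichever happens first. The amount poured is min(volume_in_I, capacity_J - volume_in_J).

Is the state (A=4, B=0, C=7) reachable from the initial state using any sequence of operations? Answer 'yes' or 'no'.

BFS from (A=0, B=0, C=0):
  1. fill(B) -> (A=0 B=7 C=0)
  2. fill(C) -> (A=0 B=7 C=9)
  3. pour(C -> A) -> (A=5 B=7 C=4)
  4. empty(A) -> (A=0 B=7 C=4)
  5. pour(C -> A) -> (A=4 B=7 C=0)
  6. pour(B -> C) -> (A=4 B=0 C=7)
Target reached → yes.

Answer: yes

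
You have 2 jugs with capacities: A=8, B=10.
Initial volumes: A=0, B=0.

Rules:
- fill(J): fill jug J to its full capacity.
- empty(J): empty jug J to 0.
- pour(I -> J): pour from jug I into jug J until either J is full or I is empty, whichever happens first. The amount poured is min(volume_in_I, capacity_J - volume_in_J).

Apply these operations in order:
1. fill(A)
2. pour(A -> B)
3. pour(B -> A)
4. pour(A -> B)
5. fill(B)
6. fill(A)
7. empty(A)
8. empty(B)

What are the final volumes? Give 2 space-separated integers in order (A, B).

Answer: 0 0

Derivation:
Step 1: fill(A) -> (A=8 B=0)
Step 2: pour(A -> B) -> (A=0 B=8)
Step 3: pour(B -> A) -> (A=8 B=0)
Step 4: pour(A -> B) -> (A=0 B=8)
Step 5: fill(B) -> (A=0 B=10)
Step 6: fill(A) -> (A=8 B=10)
Step 7: empty(A) -> (A=0 B=10)
Step 8: empty(B) -> (A=0 B=0)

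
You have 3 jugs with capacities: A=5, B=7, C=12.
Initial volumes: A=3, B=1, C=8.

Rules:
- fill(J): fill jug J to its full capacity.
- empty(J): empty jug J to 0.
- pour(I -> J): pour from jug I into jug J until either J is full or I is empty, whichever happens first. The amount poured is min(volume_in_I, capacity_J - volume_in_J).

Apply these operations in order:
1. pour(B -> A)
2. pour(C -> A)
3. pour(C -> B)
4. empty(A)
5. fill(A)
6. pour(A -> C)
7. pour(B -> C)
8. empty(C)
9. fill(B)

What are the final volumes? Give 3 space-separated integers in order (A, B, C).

Step 1: pour(B -> A) -> (A=4 B=0 C=8)
Step 2: pour(C -> A) -> (A=5 B=0 C=7)
Step 3: pour(C -> B) -> (A=5 B=7 C=0)
Step 4: empty(A) -> (A=0 B=7 C=0)
Step 5: fill(A) -> (A=5 B=7 C=0)
Step 6: pour(A -> C) -> (A=0 B=7 C=5)
Step 7: pour(B -> C) -> (A=0 B=0 C=12)
Step 8: empty(C) -> (A=0 B=0 C=0)
Step 9: fill(B) -> (A=0 B=7 C=0)

Answer: 0 7 0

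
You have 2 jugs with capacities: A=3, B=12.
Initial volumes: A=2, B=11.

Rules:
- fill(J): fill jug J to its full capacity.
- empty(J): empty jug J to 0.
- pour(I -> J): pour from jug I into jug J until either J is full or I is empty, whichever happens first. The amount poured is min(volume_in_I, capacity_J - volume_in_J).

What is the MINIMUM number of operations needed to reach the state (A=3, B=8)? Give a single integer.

BFS from (A=2, B=11). One shortest path:
  1. empty(A) -> (A=0 B=11)
  2. pour(B -> A) -> (A=3 B=8)
Reached target in 2 moves.

Answer: 2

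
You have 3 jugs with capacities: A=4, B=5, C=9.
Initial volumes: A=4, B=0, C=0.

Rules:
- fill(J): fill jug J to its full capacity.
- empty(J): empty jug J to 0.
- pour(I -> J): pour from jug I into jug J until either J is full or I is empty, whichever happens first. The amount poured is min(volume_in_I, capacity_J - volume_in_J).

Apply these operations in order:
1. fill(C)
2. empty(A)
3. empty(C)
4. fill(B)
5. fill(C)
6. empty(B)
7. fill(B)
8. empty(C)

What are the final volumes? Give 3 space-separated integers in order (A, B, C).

Answer: 0 5 0

Derivation:
Step 1: fill(C) -> (A=4 B=0 C=9)
Step 2: empty(A) -> (A=0 B=0 C=9)
Step 3: empty(C) -> (A=0 B=0 C=0)
Step 4: fill(B) -> (A=0 B=5 C=0)
Step 5: fill(C) -> (A=0 B=5 C=9)
Step 6: empty(B) -> (A=0 B=0 C=9)
Step 7: fill(B) -> (A=0 B=5 C=9)
Step 8: empty(C) -> (A=0 B=5 C=0)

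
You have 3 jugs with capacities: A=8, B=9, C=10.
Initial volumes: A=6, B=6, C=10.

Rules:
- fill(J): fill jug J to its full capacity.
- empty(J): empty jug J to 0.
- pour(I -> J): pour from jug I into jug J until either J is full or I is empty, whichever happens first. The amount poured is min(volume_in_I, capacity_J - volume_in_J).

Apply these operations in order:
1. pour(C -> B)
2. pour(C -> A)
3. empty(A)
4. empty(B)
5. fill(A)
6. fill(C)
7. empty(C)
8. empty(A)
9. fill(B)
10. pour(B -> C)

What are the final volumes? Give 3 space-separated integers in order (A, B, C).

Answer: 0 0 9

Derivation:
Step 1: pour(C -> B) -> (A=6 B=9 C=7)
Step 2: pour(C -> A) -> (A=8 B=9 C=5)
Step 3: empty(A) -> (A=0 B=9 C=5)
Step 4: empty(B) -> (A=0 B=0 C=5)
Step 5: fill(A) -> (A=8 B=0 C=5)
Step 6: fill(C) -> (A=8 B=0 C=10)
Step 7: empty(C) -> (A=8 B=0 C=0)
Step 8: empty(A) -> (A=0 B=0 C=0)
Step 9: fill(B) -> (A=0 B=9 C=0)
Step 10: pour(B -> C) -> (A=0 B=0 C=9)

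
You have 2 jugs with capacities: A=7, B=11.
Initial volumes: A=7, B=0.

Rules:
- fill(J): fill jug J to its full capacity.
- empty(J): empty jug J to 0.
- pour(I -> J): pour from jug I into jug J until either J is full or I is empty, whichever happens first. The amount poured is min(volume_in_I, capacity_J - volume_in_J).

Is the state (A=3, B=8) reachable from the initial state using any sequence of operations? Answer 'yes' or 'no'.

Answer: no

Derivation:
BFS explored all 36 reachable states.
Reachable set includes: (0,0), (0,1), (0,2), (0,3), (0,4), (0,5), (0,6), (0,7), (0,8), (0,9), (0,10), (0,11) ...
Target (A=3, B=8) not in reachable set → no.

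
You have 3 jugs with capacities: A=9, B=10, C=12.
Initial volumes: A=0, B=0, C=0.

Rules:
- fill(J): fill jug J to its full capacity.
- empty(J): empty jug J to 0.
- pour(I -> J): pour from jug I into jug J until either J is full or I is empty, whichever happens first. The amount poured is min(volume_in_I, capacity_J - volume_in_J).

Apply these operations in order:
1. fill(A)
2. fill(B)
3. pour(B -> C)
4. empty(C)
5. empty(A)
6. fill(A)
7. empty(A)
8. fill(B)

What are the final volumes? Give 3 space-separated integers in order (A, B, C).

Answer: 0 10 0

Derivation:
Step 1: fill(A) -> (A=9 B=0 C=0)
Step 2: fill(B) -> (A=9 B=10 C=0)
Step 3: pour(B -> C) -> (A=9 B=0 C=10)
Step 4: empty(C) -> (A=9 B=0 C=0)
Step 5: empty(A) -> (A=0 B=0 C=0)
Step 6: fill(A) -> (A=9 B=0 C=0)
Step 7: empty(A) -> (A=0 B=0 C=0)
Step 8: fill(B) -> (A=0 B=10 C=0)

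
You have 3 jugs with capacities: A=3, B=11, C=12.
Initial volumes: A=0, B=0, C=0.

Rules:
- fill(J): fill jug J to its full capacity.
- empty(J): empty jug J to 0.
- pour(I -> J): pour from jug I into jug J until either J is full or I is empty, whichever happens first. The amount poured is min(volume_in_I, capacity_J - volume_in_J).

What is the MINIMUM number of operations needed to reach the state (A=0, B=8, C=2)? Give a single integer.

BFS from (A=0, B=0, C=0). One shortest path:
  1. fill(B) -> (A=0 B=11 C=0)
  2. pour(B -> C) -> (A=0 B=0 C=11)
  3. fill(B) -> (A=0 B=11 C=11)
  4. pour(B -> A) -> (A=3 B=8 C=11)
  5. pour(A -> C) -> (A=2 B=8 C=12)
  6. empty(C) -> (A=2 B=8 C=0)
  7. pour(A -> C) -> (A=0 B=8 C=2)
Reached target in 7 moves.

Answer: 7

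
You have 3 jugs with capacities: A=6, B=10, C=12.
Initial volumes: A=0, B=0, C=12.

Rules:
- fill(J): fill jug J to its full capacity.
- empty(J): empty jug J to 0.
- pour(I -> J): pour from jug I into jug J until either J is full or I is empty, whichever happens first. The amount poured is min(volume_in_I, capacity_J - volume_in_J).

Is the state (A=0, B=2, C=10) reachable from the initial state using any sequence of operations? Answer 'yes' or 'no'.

Answer: yes

Derivation:
BFS from (A=0, B=0, C=12):
  1. pour(C -> B) -> (A=0 B=10 C=2)
  2. pour(C -> A) -> (A=2 B=10 C=0)
  3. pour(B -> C) -> (A=2 B=0 C=10)
  4. pour(A -> B) -> (A=0 B=2 C=10)
Target reached → yes.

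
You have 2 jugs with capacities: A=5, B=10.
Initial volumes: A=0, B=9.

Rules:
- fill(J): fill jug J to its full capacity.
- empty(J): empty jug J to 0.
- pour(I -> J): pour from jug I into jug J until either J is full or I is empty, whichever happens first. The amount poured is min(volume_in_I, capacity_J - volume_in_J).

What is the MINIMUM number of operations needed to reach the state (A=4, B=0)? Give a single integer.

BFS from (A=0, B=9). One shortest path:
  1. fill(A) -> (A=5 B=9)
  2. pour(A -> B) -> (A=4 B=10)
  3. empty(B) -> (A=4 B=0)
Reached target in 3 moves.

Answer: 3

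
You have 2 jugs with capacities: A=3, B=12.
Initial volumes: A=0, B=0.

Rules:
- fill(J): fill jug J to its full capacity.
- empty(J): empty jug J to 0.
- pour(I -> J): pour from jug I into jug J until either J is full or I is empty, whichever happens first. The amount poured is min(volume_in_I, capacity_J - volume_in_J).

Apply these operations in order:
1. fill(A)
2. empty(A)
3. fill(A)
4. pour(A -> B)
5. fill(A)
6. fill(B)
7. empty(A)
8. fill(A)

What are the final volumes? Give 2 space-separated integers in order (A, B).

Answer: 3 12

Derivation:
Step 1: fill(A) -> (A=3 B=0)
Step 2: empty(A) -> (A=0 B=0)
Step 3: fill(A) -> (A=3 B=0)
Step 4: pour(A -> B) -> (A=0 B=3)
Step 5: fill(A) -> (A=3 B=3)
Step 6: fill(B) -> (A=3 B=12)
Step 7: empty(A) -> (A=0 B=12)
Step 8: fill(A) -> (A=3 B=12)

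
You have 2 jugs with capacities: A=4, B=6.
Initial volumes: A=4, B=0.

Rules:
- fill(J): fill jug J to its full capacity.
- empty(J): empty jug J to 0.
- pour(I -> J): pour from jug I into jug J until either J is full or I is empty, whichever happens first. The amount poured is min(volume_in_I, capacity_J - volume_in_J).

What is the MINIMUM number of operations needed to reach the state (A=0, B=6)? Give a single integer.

BFS from (A=4, B=0). One shortest path:
  1. empty(A) -> (A=0 B=0)
  2. fill(B) -> (A=0 B=6)
Reached target in 2 moves.

Answer: 2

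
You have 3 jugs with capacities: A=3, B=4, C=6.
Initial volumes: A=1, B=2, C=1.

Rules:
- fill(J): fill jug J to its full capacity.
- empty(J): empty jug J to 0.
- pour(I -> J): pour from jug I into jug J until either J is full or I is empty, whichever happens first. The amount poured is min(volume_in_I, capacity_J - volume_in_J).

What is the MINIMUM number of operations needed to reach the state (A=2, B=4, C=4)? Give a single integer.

BFS from (A=1, B=2, C=1). One shortest path:
  1. pour(C -> A) -> (A=2 B=2 C=0)
  2. fill(C) -> (A=2 B=2 C=6)
  3. pour(C -> B) -> (A=2 B=4 C=4)
Reached target in 3 moves.

Answer: 3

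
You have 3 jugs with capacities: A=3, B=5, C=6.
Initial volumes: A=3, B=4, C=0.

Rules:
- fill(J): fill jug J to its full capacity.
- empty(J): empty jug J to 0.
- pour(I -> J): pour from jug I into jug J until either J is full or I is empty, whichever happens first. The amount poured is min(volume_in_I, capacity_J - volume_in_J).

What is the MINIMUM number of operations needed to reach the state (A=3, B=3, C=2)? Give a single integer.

Answer: 4

Derivation:
BFS from (A=3, B=4, C=0). One shortest path:
  1. fill(B) -> (A=3 B=5 C=0)
  2. pour(B -> C) -> (A=3 B=0 C=5)
  3. pour(A -> B) -> (A=0 B=3 C=5)
  4. pour(C -> A) -> (A=3 B=3 C=2)
Reached target in 4 moves.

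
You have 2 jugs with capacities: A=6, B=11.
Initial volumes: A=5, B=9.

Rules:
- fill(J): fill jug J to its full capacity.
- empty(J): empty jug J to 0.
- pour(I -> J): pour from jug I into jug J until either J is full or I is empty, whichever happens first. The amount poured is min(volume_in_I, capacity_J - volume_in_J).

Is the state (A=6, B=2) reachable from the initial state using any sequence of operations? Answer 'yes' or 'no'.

BFS from (A=5, B=9):
  1. pour(B -> A) -> (A=6 B=8)
  2. empty(A) -> (A=0 B=8)
  3. pour(B -> A) -> (A=6 B=2)
Target reached → yes.

Answer: yes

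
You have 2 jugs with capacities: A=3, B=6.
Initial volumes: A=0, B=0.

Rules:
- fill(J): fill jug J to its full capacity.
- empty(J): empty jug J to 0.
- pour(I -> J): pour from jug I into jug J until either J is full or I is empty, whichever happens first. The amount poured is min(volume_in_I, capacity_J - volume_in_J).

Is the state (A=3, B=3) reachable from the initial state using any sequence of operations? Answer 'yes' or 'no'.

Answer: yes

Derivation:
BFS from (A=0, B=0):
  1. fill(B) -> (A=0 B=6)
  2. pour(B -> A) -> (A=3 B=3)
Target reached → yes.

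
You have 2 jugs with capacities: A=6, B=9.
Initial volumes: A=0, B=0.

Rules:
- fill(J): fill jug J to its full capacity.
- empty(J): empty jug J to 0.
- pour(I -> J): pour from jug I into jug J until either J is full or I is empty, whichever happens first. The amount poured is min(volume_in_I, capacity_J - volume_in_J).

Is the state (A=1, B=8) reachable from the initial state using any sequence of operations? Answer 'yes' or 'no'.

BFS explored all 10 reachable states.
Reachable set includes: (0,0), (0,3), (0,6), (0,9), (3,0), (3,9), (6,0), (6,3), (6,6), (6,9)
Target (A=1, B=8) not in reachable set → no.

Answer: no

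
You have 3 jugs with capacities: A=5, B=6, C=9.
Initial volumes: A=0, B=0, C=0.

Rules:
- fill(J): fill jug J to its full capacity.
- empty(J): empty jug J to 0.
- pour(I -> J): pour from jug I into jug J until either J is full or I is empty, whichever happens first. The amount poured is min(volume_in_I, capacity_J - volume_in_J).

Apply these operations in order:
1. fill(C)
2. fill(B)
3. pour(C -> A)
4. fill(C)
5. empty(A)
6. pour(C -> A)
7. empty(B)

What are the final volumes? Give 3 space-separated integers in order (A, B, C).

Answer: 5 0 4

Derivation:
Step 1: fill(C) -> (A=0 B=0 C=9)
Step 2: fill(B) -> (A=0 B=6 C=9)
Step 3: pour(C -> A) -> (A=5 B=6 C=4)
Step 4: fill(C) -> (A=5 B=6 C=9)
Step 5: empty(A) -> (A=0 B=6 C=9)
Step 6: pour(C -> A) -> (A=5 B=6 C=4)
Step 7: empty(B) -> (A=5 B=0 C=4)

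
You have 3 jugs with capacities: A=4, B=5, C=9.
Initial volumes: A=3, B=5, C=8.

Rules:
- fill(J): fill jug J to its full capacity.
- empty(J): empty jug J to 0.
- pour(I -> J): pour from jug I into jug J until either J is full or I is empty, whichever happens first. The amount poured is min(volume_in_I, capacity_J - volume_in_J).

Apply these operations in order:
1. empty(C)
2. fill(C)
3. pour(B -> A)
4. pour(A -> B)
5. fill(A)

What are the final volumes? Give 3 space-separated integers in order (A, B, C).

Answer: 4 5 9

Derivation:
Step 1: empty(C) -> (A=3 B=5 C=0)
Step 2: fill(C) -> (A=3 B=5 C=9)
Step 3: pour(B -> A) -> (A=4 B=4 C=9)
Step 4: pour(A -> B) -> (A=3 B=5 C=9)
Step 5: fill(A) -> (A=4 B=5 C=9)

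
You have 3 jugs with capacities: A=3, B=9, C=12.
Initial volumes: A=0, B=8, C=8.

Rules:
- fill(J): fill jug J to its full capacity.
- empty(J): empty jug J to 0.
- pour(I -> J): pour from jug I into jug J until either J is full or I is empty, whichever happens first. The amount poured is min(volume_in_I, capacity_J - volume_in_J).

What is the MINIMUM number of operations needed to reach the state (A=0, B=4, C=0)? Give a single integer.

Answer: 2

Derivation:
BFS from (A=0, B=8, C=8). One shortest path:
  1. pour(B -> C) -> (A=0 B=4 C=12)
  2. empty(C) -> (A=0 B=4 C=0)
Reached target in 2 moves.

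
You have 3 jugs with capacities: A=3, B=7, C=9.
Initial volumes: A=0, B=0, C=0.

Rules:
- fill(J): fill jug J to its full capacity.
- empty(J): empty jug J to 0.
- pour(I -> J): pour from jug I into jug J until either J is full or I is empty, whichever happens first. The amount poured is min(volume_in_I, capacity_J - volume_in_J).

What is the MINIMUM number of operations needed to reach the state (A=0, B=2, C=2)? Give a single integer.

BFS from (A=0, B=0, C=0). One shortest path:
  1. fill(C) -> (A=0 B=0 C=9)
  2. pour(C -> B) -> (A=0 B=7 C=2)
  3. empty(B) -> (A=0 B=0 C=2)
  4. pour(C -> A) -> (A=2 B=0 C=0)
  5. fill(C) -> (A=2 B=0 C=9)
  6. pour(C -> B) -> (A=2 B=7 C=2)
  7. empty(B) -> (A=2 B=0 C=2)
  8. pour(A -> B) -> (A=0 B=2 C=2)
Reached target in 8 moves.

Answer: 8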